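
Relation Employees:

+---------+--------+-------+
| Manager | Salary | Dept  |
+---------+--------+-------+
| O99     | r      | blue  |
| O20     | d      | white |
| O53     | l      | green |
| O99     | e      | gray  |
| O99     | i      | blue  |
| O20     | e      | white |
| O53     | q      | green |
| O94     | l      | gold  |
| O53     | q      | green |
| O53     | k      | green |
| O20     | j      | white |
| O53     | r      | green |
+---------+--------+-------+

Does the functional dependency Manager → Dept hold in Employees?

No

Manager=O99: 3 rows → Dept takes values {blue, gray} — violation
Manager=O20: 3 rows → Dept = white, white, white ✓
Manager=O53: 5 rows → Dept = green, green, green, green, green ✓
Manager=O94: 1 row → Dept = gold ✓
Two rows agree on Manager but differ on Dept, so Manager → Dept does not hold.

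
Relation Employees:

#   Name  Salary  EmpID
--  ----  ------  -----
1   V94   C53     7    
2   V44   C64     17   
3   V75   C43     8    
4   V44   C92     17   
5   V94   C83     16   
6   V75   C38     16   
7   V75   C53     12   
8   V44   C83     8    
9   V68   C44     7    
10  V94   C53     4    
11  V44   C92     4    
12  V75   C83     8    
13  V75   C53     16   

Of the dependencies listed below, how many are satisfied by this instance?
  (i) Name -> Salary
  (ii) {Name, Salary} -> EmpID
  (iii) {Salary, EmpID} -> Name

0

(i) Name -> Salary: Name=V94: rows 1, 5, 10 → Salary takes values {C53, C83} — violation; Name=V44: rows 2, 4, 8, 11 → Salary takes values {C64, C92, C83} — violation; Name=V75: rows 3, 6, 7, 12, 13 → Salary takes values {C43, C38, C53, C83} — violation — fails.
(ii) {Name, Salary} -> EmpID: (Name=V94, Salary=C53): rows 1, 10 → EmpID takes values {7, 4} — violation; (Name=V44, Salary=C92): rows 4, 11 → EmpID takes values {17, 4} — violation; (Name=V75, Salary=C53): rows 7, 13 → EmpID takes values {12, 16} — violation — fails.
(iii) {Salary, EmpID} -> Name: (Salary=C83, EmpID=8): rows 8, 12 → Name takes values {V44, V75} — violation — fails.
None of the 3 dependencies hold.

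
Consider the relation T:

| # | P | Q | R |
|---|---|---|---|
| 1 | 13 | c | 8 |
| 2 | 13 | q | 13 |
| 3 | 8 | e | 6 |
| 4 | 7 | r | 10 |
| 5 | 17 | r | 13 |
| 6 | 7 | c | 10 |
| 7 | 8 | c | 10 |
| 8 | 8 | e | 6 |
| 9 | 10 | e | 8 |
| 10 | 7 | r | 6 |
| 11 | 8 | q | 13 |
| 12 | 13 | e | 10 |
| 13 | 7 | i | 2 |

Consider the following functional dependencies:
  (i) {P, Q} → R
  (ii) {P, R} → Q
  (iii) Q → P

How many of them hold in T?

0

(i) {P, Q} → R: (P=7, Q=r): rows 4, 10 → R takes values {10, 6} — violation — fails.
(ii) {P, R} → Q: (P=7, R=10): rows 4, 6 → Q takes values {r, c} — violation — fails.
(iii) Q → P: Q=c: rows 1, 6, 7 → P takes values {13, 7, 8} — violation; Q=q: rows 2, 11 → P takes values {13, 8} — violation; Q=e: rows 3, 8, 9, 12 → P takes values {8, 10, 13} — violation; Q=r: rows 4, 5, 10 → P takes values {7, 17} — violation — fails.
None of the 3 dependencies hold.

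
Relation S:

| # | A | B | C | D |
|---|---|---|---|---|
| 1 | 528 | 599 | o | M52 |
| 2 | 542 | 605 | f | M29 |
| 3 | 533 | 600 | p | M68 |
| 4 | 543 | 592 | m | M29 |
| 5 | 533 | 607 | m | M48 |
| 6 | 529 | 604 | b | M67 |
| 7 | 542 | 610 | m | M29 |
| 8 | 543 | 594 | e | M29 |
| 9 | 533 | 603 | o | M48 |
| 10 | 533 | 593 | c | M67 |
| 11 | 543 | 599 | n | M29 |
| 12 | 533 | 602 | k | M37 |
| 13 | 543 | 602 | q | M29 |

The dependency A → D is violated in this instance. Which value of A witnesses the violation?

533

A=528: row 1 → D = M52 ✓
A=542: rows 2, 7 → D = M29, M29 ✓
A=533: rows 3, 5, 9, 10, 12 → D takes values {M68, M48, M67, M37} — violation
A=543: rows 4, 8, 11, 13 → D = M29, M29, M29, M29 ✓
A=529: row 6 → D = M67 ✓
The only A value with inconsistent D is A=533.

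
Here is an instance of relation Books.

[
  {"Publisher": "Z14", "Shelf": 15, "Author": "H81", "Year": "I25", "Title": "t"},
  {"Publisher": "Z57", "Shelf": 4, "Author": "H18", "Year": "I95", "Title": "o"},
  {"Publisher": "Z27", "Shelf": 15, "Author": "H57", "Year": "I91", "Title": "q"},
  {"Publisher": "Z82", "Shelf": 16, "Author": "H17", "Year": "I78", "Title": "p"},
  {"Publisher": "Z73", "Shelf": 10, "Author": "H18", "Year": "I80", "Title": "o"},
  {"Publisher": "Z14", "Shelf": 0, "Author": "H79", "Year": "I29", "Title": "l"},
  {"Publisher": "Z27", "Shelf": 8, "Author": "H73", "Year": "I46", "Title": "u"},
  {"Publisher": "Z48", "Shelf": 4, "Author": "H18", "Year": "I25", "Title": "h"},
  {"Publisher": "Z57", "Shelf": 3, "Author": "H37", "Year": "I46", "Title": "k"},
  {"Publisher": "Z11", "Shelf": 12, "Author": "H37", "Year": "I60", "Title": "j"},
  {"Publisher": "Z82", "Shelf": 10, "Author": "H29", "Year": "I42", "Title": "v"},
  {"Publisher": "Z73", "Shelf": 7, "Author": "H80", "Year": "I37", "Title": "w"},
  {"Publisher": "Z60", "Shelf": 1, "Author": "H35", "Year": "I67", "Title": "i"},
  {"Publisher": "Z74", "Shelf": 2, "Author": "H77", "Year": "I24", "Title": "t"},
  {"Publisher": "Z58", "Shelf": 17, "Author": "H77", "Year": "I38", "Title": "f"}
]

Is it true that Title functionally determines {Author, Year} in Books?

Title=t: 2 rows → {Author,Year} takes values {(H81, I25), (H77, I24)} — violation
Title=o: 2 rows → {Author,Year} takes values {(H18, I95), (H18, I80)} — violation
Title=q: 1 row → {Author,Year} = (H57, I91) ✓
Title=p: 1 row → {Author,Year} = (H17, I78) ✓
Title=l: 1 row → {Author,Year} = (H79, I29) ✓
Title=u: 1 row → {Author,Year} = (H73, I46) ✓
Title=h: 1 row → {Author,Year} = (H18, I25) ✓
Title=k: 1 row → {Author,Year} = (H37, I46) ✓
Title=j: 1 row → {Author,Year} = (H37, I60) ✓
Title=v: 1 row → {Author,Year} = (H29, I42) ✓
Title=w: 1 row → {Author,Year} = (H80, I37) ✓
Title=i: 1 row → {Author,Year} = (H35, I67) ✓
Title=f: 1 row → {Author,Year} = (H77, I38) ✓
Two rows agree on Title but differ on {Author, Year}, so Title → {Author, Year} does not hold.

No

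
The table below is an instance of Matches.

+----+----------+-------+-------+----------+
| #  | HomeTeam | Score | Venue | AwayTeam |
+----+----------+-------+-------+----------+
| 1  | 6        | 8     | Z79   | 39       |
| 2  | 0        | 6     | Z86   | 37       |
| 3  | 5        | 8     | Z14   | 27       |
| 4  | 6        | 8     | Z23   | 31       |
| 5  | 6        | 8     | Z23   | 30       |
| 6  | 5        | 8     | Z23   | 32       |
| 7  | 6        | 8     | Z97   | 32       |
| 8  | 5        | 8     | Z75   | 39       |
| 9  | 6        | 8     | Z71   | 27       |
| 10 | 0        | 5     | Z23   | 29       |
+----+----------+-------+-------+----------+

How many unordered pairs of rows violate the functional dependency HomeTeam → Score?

HomeTeam=6: all 5 rows agree on Score — 0 pairs.
HomeTeam=0: violating pairs (2,10) — 1 pair.
HomeTeam=5: all 3 rows agree on Score — 0 pairs.

1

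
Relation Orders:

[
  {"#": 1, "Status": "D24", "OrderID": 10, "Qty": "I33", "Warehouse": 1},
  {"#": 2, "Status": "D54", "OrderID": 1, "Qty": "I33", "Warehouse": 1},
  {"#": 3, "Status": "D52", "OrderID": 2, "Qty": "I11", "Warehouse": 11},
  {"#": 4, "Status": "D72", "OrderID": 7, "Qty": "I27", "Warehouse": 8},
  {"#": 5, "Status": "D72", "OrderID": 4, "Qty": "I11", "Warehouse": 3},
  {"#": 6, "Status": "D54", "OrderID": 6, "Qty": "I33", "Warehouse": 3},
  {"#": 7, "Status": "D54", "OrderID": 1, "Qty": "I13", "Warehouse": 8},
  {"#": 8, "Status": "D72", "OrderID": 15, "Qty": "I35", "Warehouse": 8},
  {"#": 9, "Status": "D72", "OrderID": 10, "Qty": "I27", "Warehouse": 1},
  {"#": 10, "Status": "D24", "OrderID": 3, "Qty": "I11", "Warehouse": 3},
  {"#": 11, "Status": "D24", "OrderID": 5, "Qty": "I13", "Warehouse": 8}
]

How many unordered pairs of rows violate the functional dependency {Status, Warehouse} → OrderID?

(Status=D72, Warehouse=8): violating pairs (4,8) — 1 pair.

1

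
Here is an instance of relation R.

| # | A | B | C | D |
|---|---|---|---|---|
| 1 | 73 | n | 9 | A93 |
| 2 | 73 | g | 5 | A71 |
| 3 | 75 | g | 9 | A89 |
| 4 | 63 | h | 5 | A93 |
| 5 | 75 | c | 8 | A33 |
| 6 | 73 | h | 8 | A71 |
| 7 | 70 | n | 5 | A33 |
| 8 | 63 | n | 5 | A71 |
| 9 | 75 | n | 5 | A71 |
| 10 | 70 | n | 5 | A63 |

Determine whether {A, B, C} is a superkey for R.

Rows 7 and 10 have the same {A, B, C} value (A=70, B=n, C=5) but are distinct tuples, so {A, B, C} does not determine every attribute — not a superkey.

No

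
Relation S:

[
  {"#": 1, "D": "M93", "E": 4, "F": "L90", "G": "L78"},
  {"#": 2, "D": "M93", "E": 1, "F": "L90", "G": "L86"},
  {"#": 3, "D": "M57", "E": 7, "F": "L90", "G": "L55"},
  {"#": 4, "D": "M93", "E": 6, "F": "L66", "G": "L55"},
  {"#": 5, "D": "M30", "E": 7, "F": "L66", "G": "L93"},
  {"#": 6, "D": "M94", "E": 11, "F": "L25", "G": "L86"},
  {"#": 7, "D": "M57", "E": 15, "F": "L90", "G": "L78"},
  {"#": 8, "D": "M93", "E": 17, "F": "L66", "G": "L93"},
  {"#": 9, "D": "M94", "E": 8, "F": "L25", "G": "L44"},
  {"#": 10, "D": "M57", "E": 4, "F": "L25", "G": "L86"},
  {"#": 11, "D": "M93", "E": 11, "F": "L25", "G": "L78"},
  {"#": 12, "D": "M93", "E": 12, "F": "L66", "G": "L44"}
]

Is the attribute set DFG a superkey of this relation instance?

Yes

All 12 rows have distinct DFG values, so DFG → (all attributes) holds and DFG is a superkey.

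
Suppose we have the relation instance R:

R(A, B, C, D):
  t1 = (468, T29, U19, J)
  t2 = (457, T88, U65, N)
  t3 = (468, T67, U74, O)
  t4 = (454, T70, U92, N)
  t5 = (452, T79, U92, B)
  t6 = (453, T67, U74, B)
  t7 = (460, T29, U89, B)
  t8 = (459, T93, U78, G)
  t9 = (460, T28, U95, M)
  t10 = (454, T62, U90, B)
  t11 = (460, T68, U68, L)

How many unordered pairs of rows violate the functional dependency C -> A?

2

C=U74: violating pairs (3,6) — 1 pair.
C=U92: violating pairs (4,5) — 1 pair.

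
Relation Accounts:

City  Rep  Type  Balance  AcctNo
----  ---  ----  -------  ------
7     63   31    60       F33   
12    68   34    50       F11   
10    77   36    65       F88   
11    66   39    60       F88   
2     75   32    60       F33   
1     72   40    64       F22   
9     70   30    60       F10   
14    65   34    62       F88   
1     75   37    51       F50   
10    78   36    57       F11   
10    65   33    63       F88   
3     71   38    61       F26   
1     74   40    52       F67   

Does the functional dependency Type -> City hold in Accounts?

Type=31: 1 row → City = 7 ✓
Type=34: 2 rows → City takes values {12, 14} — violation
Type=36: 2 rows → City = 10, 10 ✓
Type=39: 1 row → City = 11 ✓
Type=32: 1 row → City = 2 ✓
Type=40: 2 rows → City = 1, 1 ✓
Type=30: 1 row → City = 9 ✓
Type=37: 1 row → City = 1 ✓
Type=33: 1 row → City = 10 ✓
Type=38: 1 row → City = 3 ✓
Two rows agree on Type but differ on City, so Type -> City does not hold.

No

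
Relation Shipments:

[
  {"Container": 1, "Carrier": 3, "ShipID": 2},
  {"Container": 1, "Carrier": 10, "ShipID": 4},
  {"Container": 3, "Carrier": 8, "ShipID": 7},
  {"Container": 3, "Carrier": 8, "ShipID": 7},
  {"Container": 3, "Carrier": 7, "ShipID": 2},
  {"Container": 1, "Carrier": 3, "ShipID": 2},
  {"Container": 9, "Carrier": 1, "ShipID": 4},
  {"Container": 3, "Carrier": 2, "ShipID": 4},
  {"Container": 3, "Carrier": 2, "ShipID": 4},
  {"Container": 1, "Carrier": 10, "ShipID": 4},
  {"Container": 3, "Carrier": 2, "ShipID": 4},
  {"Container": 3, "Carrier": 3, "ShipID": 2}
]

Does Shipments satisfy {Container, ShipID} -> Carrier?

No

(Container=1, ShipID=2): 2 rows → Carrier = 3, 3 ✓
(Container=1, ShipID=4): 2 rows → Carrier = 10, 10 ✓
(Container=3, ShipID=7): 2 rows → Carrier = 8, 8 ✓
(Container=3, ShipID=2): 2 rows → Carrier takes values {7, 3} — violation
(Container=9, ShipID=4): 1 row → Carrier = 1 ✓
(Container=3, ShipID=4): 3 rows → Carrier = 2, 2, 2 ✓
Two rows agree on {Container, ShipID} but differ on Carrier, so {Container, ShipID} -> Carrier does not hold.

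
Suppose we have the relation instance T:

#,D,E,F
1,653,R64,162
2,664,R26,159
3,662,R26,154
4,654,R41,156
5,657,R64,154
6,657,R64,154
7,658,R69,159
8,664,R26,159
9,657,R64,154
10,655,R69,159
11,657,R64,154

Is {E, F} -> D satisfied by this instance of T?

(E=R64, F=162): row 1 → D = 653 ✓
(E=R26, F=159): rows 2, 8 → D = 664, 664 ✓
(E=R26, F=154): row 3 → D = 662 ✓
(E=R41, F=156): row 4 → D = 654 ✓
(E=R64, F=154): rows 5, 6, 9, 11 → D = 657, 657, 657, 657 ✓
(E=R69, F=159): rows 7, 10 → D takes values {658, 655} — violation
Two rows agree on {E, F} but differ on D, so {E, F} -> D does not hold.

No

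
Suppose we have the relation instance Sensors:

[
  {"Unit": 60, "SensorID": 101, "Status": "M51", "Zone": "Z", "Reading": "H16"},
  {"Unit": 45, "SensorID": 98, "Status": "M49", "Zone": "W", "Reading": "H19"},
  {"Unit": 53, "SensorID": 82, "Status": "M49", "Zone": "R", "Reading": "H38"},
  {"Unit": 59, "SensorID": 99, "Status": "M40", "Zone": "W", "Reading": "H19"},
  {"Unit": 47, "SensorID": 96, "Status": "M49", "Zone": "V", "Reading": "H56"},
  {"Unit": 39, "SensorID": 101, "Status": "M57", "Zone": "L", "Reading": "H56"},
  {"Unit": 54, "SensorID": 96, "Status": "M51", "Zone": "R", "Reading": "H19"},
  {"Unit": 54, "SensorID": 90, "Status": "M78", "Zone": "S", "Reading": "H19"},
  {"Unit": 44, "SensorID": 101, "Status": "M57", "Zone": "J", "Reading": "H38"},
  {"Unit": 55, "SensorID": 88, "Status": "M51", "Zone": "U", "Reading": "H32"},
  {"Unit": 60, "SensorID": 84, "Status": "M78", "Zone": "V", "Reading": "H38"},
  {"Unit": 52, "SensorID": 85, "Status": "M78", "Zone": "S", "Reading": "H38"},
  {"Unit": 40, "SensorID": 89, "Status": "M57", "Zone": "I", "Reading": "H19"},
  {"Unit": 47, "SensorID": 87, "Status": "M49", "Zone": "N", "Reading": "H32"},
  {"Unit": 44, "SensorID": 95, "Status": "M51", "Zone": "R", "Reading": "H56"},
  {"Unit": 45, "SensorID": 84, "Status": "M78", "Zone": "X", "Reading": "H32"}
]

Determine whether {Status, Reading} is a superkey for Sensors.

No

Two distinct rows share (Status=M78, Reading=H38), so {Status, Reading} does not determine every attribute — not a superkey.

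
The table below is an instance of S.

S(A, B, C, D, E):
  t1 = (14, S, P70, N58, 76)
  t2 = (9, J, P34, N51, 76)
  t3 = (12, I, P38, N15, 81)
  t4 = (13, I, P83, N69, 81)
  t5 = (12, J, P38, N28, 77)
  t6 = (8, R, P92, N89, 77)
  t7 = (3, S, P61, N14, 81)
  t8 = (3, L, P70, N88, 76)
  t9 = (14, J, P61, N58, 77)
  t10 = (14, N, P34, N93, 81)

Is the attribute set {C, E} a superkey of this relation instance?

No

Rows 1 and 8 have the same {C, E} value (C=P70, E=76) but are distinct tuples, so {C, E} does not determine every attribute — not a superkey.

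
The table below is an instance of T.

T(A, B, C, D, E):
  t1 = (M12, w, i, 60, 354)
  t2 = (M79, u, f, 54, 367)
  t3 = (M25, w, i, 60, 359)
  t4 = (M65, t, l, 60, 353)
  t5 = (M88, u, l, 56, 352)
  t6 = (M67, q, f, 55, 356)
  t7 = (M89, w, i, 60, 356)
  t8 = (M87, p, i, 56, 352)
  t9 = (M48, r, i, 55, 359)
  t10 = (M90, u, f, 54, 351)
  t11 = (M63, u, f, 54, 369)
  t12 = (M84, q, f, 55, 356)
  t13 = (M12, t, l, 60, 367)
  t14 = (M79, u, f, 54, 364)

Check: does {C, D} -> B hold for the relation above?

Yes

(C=i, D=60): rows 1, 3, 7 → B = w, w, w ✓
(C=f, D=54): rows 2, 10, 11, 14 → B = u, u, u, u ✓
(C=l, D=60): rows 4, 13 → B = t, t ✓
(C=l, D=56): row 5 → B = u ✓
(C=f, D=55): rows 6, 12 → B = q, q ✓
(C=i, D=56): row 8 → B = p ✓
(C=i, D=55): row 9 → B = r ✓
Every {C, D} value is associated with a single B value, so {C, D} -> B holds.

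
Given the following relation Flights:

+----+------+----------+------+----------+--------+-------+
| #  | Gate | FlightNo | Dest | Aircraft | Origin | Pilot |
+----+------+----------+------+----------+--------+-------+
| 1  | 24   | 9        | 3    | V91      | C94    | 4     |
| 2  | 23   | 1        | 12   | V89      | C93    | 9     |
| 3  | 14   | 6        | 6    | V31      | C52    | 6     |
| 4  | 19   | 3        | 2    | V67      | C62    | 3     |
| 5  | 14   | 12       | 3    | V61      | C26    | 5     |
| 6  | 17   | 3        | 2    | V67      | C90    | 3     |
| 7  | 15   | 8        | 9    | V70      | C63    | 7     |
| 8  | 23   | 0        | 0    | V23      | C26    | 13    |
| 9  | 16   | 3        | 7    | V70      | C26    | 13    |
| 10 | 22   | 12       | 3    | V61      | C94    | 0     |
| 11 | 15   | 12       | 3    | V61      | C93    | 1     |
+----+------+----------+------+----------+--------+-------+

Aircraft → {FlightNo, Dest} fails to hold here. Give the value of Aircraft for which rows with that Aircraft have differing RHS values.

V70

Aircraft=V91: row 1 → {FlightNo,Dest} = (9, 3) ✓
Aircraft=V89: row 2 → {FlightNo,Dest} = (1, 12) ✓
Aircraft=V31: row 3 → {FlightNo,Dest} = (6, 6) ✓
Aircraft=V67: rows 4, 6 → {FlightNo,Dest} = (3, 2), (3, 2) ✓
Aircraft=V61: rows 5, 10, 11 → {FlightNo,Dest} = (12, 3), (12, 3), (12, 3) ✓
Aircraft=V70: rows 7, 9 → {FlightNo,Dest} takes values {(8, 9), (3, 7)} — violation
Aircraft=V23: row 8 → {FlightNo,Dest} = (0, 0) ✓
The only Aircraft value with inconsistent RHS is Aircraft=V70.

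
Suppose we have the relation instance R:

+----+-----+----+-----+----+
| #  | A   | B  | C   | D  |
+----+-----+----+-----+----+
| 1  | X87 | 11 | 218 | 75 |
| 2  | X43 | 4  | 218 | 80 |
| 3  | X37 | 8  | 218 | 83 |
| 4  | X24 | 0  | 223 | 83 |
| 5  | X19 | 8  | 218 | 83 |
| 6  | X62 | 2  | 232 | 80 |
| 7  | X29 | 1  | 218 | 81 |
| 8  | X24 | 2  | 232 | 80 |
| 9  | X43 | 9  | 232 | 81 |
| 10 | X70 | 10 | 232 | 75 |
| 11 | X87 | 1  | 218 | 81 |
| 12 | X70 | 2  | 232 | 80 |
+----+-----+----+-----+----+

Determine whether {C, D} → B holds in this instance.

(C=218, D=75): row 1 → B = 11 ✓
(C=218, D=80): row 2 → B = 4 ✓
(C=218, D=83): rows 3, 5 → B = 8, 8 ✓
(C=223, D=83): row 4 → B = 0 ✓
(C=232, D=80): rows 6, 8, 12 → B = 2, 2, 2 ✓
(C=218, D=81): rows 7, 11 → B = 1, 1 ✓
(C=232, D=81): row 9 → B = 9 ✓
(C=232, D=75): row 10 → B = 10 ✓
Every {C, D} value is associated with a single B value, so {C, D} → B holds.

Yes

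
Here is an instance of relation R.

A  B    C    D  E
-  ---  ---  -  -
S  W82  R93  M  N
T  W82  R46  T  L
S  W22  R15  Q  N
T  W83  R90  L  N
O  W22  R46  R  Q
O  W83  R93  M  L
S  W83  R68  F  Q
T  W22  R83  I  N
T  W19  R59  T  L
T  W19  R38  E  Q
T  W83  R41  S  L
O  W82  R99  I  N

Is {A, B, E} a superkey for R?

All 12 rows have distinct {A, B, E} values, so {A, B, E} → (all attributes) holds and {A, B, E} is a superkey.

Yes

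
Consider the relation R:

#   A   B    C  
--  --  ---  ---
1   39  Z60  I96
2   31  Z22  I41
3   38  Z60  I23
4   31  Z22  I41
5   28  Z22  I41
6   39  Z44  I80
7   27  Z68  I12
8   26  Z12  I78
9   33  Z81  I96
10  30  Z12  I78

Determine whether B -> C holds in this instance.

No

B=Z60: rows 1, 3 → C takes values {I96, I23} — violation
B=Z22: rows 2, 4, 5 → C = I41, I41, I41 ✓
B=Z44: row 6 → C = I80 ✓
B=Z68: row 7 → C = I12 ✓
B=Z12: rows 8, 10 → C = I78, I78 ✓
B=Z81: row 9 → C = I96 ✓
Two rows agree on B but differ on C, so B -> C does not hold.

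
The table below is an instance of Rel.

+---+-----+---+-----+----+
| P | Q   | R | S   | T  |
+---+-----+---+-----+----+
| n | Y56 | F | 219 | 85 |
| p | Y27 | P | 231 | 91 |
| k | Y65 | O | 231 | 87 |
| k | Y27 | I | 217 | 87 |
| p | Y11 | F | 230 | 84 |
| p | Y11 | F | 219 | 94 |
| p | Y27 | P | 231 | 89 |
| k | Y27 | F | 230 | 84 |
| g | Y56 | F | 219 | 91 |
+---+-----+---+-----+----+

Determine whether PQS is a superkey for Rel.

No

Two distinct rows share (P=p, Q=Y27, S=231), so PQS does not determine every attribute — not a superkey.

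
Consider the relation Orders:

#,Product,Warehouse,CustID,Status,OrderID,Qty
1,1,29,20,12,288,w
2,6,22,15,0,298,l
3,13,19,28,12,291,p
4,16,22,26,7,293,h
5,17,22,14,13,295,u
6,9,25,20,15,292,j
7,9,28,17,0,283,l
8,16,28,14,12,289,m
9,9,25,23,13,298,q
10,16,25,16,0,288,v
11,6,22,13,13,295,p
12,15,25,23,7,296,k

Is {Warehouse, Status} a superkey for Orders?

Rows 5 and 11 have the same {Warehouse, Status} value (Warehouse=22, Status=13) but are distinct tuples, so {Warehouse, Status} does not determine every attribute — not a superkey.

No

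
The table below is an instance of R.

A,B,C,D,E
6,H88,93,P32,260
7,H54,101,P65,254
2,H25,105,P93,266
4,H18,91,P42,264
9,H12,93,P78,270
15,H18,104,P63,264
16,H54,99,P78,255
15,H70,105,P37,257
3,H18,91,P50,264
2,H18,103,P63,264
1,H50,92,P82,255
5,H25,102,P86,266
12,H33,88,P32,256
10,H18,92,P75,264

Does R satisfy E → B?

No

E=260: 1 row → B = H88 ✓
E=254: 1 row → B = H54 ✓
E=266: 2 rows → B = H25, H25 ✓
E=264: 5 rows → B = H18, H18, H18, H18, H18 ✓
E=270: 1 row → B = H12 ✓
E=255: 2 rows → B takes values {H54, H50} — violation
E=257: 1 row → B = H70 ✓
E=256: 1 row → B = H33 ✓
Two rows agree on E but differ on B, so E → B does not hold.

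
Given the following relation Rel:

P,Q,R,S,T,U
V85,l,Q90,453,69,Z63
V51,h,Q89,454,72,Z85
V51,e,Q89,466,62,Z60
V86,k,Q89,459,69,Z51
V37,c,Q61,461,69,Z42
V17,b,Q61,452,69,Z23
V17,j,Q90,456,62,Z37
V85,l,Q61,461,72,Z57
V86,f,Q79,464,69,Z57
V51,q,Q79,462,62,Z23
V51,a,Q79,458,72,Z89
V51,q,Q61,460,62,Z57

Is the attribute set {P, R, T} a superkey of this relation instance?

All 12 rows have distinct {P, R, T} values, so {P, R, T} → (all attributes) holds and {P, R, T} is a superkey.

Yes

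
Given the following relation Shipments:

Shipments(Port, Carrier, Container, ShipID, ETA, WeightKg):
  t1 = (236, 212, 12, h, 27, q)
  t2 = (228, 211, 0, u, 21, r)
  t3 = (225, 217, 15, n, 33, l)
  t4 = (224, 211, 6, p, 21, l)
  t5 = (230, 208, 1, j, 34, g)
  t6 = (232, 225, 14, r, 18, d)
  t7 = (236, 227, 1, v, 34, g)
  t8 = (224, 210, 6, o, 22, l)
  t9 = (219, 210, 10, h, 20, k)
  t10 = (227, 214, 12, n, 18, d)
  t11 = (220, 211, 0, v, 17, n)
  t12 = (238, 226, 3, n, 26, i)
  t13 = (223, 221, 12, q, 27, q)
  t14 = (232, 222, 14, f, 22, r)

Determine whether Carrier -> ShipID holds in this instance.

Carrier=212: row 1 → ShipID = h ✓
Carrier=211: rows 2, 4, 11 → ShipID takes values {u, p, v} — violation
Carrier=217: row 3 → ShipID = n ✓
Carrier=208: row 5 → ShipID = j ✓
Carrier=225: row 6 → ShipID = r ✓
Carrier=227: row 7 → ShipID = v ✓
Carrier=210: rows 8, 9 → ShipID takes values {o, h} — violation
Carrier=214: row 10 → ShipID = n ✓
Carrier=226: row 12 → ShipID = n ✓
Carrier=221: row 13 → ShipID = q ✓
Carrier=222: row 14 → ShipID = f ✓
Two rows agree on Carrier but differ on ShipID, so Carrier -> ShipID does not hold.

No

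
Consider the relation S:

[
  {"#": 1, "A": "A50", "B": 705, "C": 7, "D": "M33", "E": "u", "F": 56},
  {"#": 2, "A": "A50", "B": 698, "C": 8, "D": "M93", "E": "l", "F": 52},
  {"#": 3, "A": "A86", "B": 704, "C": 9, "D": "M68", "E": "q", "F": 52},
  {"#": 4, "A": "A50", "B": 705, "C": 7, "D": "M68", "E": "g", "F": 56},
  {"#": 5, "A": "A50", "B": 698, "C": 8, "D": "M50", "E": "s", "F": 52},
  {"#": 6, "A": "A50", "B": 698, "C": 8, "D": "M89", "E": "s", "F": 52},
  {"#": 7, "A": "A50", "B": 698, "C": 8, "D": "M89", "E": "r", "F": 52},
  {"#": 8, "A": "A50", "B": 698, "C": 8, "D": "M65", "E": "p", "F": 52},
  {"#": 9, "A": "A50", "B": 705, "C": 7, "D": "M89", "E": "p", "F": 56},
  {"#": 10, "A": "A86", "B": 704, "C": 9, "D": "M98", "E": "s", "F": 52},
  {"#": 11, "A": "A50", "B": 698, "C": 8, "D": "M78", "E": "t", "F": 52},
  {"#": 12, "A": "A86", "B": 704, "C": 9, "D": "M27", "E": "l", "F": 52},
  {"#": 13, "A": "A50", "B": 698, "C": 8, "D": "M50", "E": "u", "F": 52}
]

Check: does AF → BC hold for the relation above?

(A=A50, F=56): rows 1, 4, 9 → {B,C} = (705, 7), (705, 7), (705, 7) ✓
(A=A50, F=52): rows 2, 5, 6, 7, 8, 11, 13 → {B,C} = (698, 8), (698, 8), (698, 8), (698, 8), (698, 8), (698, 8), (698, 8) ✓
(A=A86, F=52): rows 3, 10, 12 → {B,C} = (704, 9), (704, 9), (704, 9) ✓
Every AF value is associated with a single BC value, so AF → BC holds.

Yes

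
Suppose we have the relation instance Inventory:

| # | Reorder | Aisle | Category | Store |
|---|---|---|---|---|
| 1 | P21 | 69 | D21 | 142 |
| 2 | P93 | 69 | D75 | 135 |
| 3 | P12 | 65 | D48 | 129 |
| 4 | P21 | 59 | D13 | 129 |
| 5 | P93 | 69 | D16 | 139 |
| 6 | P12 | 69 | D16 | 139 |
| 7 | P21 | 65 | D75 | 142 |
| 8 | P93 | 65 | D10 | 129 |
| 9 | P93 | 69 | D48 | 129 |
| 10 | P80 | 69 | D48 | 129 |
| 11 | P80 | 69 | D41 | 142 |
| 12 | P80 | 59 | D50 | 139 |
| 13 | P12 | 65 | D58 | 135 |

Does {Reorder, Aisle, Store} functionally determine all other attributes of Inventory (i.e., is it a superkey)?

All 13 rows have distinct {Reorder, Aisle, Store} values, so {Reorder, Aisle, Store} → (all attributes) holds and {Reorder, Aisle, Store} is a superkey.

Yes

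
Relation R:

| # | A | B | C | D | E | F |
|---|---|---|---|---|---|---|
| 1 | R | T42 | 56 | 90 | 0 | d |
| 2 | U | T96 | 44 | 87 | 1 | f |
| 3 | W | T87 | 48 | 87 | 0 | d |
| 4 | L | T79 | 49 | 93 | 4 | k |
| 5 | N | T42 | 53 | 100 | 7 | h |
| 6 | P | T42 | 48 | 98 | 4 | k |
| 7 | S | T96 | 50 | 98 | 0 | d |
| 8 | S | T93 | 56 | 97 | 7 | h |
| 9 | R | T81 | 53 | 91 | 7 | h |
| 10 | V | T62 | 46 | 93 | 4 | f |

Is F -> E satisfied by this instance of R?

F=d: rows 1, 3, 7 → E = 0, 0, 0 ✓
F=f: rows 2, 10 → E takes values {1, 4} — violation
F=k: rows 4, 6 → E = 4, 4 ✓
F=h: rows 5, 8, 9 → E = 7, 7, 7 ✓
Two rows agree on F but differ on E, so F -> E does not hold.

No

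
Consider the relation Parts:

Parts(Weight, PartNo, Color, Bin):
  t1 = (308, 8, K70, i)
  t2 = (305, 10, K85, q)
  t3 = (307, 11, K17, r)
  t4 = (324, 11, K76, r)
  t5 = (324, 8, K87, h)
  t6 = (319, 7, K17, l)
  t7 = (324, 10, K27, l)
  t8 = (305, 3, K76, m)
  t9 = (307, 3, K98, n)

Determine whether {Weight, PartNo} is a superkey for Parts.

All 9 rows have distinct {Weight, PartNo} values, so {Weight, PartNo} → (all attributes) holds and {Weight, PartNo} is a superkey.

Yes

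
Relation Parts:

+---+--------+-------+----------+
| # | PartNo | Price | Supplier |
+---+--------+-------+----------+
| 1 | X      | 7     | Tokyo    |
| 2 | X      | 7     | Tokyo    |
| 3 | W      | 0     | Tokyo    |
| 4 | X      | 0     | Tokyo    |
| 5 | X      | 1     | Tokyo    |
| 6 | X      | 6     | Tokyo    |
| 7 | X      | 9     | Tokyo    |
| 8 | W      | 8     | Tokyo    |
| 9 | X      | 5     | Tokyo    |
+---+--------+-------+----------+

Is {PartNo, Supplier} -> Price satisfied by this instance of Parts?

No

(PartNo=X, Supplier=Tokyo): rows 1, 2, 4, 5, 6, 7, 9 → Price takes values {7, 0, 1, 6, 9, 5} — violation
(PartNo=W, Supplier=Tokyo): rows 3, 8 → Price takes values {0, 8} — violation
Two rows agree on {PartNo, Supplier} but differ on Price, so {PartNo, Supplier} -> Price does not hold.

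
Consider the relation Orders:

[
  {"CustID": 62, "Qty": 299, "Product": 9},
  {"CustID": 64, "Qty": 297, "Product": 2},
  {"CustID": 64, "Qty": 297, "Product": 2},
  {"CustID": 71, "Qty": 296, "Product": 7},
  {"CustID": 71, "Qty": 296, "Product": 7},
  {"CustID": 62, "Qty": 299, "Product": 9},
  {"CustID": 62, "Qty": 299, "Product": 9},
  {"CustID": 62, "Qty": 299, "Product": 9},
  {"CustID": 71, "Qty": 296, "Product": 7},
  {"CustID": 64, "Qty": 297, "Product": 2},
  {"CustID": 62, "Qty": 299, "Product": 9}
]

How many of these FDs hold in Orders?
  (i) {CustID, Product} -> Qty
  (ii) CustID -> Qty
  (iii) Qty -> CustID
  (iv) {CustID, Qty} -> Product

(i) {CustID, Product} -> Qty: every LHS value maps to a single RHS value — holds.
(ii) CustID -> Qty: every LHS value maps to a single RHS value — holds.
(iii) Qty -> CustID: every LHS value maps to a single RHS value — holds.
(iv) {CustID, Qty} -> Product: every LHS value maps to a single RHS value — holds.
4 of the 4 dependencies hold.

4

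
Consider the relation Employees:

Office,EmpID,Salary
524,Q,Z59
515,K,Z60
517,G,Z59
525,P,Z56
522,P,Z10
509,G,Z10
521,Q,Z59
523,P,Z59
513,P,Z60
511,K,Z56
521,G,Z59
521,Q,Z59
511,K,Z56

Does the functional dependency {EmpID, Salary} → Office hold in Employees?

No

(EmpID=Q, Salary=Z59): 3 rows → Office takes values {524, 521} — violation
(EmpID=K, Salary=Z60): 1 row → Office = 515 ✓
(EmpID=G, Salary=Z59): 2 rows → Office takes values {517, 521} — violation
(EmpID=P, Salary=Z56): 1 row → Office = 525 ✓
(EmpID=P, Salary=Z10): 1 row → Office = 522 ✓
(EmpID=G, Salary=Z10): 1 row → Office = 509 ✓
(EmpID=P, Salary=Z59): 1 row → Office = 523 ✓
(EmpID=P, Salary=Z60): 1 row → Office = 513 ✓
(EmpID=K, Salary=Z56): 2 rows → Office = 511, 511 ✓
Two rows agree on {EmpID, Salary} but differ on Office, so {EmpID, Salary} → Office does not hold.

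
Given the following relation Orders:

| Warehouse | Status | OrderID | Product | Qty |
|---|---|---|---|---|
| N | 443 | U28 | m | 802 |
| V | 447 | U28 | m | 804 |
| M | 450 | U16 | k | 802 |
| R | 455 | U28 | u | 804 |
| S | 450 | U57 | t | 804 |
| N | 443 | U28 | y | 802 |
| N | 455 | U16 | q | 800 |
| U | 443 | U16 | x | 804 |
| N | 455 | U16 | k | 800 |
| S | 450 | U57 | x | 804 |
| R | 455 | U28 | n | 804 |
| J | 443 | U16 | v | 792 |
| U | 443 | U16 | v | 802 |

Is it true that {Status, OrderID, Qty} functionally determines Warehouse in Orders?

Yes

(Status=443, OrderID=U28, Qty=802): 2 rows → Warehouse = N, N ✓
(Status=447, OrderID=U28, Qty=804): 1 row → Warehouse = V ✓
(Status=450, OrderID=U16, Qty=802): 1 row → Warehouse = M ✓
(Status=455, OrderID=U28, Qty=804): 2 rows → Warehouse = R, R ✓
(Status=450, OrderID=U57, Qty=804): 2 rows → Warehouse = S, S ✓
(Status=455, OrderID=U16, Qty=800): 2 rows → Warehouse = N, N ✓
(Status=443, OrderID=U16, Qty=804): 1 row → Warehouse = U ✓
(Status=443, OrderID=U16, Qty=792): 1 row → Warehouse = J ✓
(Status=443, OrderID=U16, Qty=802): 1 row → Warehouse = U ✓
Every {Status, OrderID, Qty} value is associated with a single Warehouse value, so {Status, OrderID, Qty} → Warehouse holds.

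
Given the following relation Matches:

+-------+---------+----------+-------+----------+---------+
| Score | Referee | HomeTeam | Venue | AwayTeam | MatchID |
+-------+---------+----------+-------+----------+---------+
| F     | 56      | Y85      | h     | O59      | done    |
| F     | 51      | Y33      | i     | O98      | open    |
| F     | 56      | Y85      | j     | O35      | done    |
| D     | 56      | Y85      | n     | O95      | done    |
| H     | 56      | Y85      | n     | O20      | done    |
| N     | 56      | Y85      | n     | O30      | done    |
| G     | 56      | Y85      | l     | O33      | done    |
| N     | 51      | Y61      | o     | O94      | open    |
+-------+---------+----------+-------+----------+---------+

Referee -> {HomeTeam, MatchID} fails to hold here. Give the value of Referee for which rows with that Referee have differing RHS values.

Referee=56: 6 rows → {HomeTeam,MatchID} = (Y85, done), (Y85, done), (Y85, done), (Y85, done), (Y85, done), (Y85, done) ✓
Referee=51: 2 rows → {HomeTeam,MatchID} takes values {(Y33, open), (Y61, open)} — violation
The only Referee value with inconsistent RHS is Referee=51.

51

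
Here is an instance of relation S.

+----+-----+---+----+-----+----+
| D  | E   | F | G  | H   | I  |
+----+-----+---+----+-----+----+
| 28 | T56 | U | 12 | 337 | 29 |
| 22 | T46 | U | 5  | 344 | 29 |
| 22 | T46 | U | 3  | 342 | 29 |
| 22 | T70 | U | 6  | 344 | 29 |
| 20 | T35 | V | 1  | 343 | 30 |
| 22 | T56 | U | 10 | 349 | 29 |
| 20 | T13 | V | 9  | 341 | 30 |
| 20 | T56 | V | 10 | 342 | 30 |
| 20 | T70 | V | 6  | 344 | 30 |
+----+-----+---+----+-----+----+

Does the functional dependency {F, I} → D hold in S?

(F=U, I=29): 5 rows → D takes values {28, 22} — violation
(F=V, I=30): 4 rows → D = 20, 20, 20, 20 ✓
Two rows agree on {F, I} but differ on D, so {F, I} → D does not hold.

No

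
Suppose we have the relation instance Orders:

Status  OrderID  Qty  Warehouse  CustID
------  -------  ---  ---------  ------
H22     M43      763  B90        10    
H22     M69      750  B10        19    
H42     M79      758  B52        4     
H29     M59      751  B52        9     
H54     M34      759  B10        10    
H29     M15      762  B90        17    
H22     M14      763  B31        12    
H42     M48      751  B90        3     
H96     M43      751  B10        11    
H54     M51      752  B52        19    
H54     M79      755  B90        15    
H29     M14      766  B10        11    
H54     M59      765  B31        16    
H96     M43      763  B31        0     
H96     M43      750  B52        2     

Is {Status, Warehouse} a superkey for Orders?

Yes

All 15 rows have distinct {Status, Warehouse} values, so {Status, Warehouse} → (all attributes) holds and {Status, Warehouse} is a superkey.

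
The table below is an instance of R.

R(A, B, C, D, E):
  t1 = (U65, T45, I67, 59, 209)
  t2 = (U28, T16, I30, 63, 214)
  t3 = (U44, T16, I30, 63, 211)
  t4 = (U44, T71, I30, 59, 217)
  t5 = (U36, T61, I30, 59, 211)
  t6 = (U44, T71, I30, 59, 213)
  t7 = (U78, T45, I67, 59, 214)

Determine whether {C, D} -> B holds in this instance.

No

(C=I67, D=59): rows 1, 7 → B = T45, T45 ✓
(C=I30, D=63): rows 2, 3 → B = T16, T16 ✓
(C=I30, D=59): rows 4, 5, 6 → B takes values {T71, T61} — violation
Two rows agree on {C, D} but differ on B, so {C, D} -> B does not hold.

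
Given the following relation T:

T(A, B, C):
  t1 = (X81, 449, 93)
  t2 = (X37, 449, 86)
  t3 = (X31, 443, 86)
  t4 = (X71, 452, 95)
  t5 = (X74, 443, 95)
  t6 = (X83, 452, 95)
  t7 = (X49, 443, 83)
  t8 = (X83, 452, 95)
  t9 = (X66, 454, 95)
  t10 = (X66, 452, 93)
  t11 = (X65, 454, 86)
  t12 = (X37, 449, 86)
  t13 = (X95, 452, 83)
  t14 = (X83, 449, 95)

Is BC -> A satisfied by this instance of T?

No

(B=449, C=93): row 1 → A = X81 ✓
(B=449, C=86): rows 2, 12 → A = X37, X37 ✓
(B=443, C=86): row 3 → A = X31 ✓
(B=452, C=95): rows 4, 6, 8 → A takes values {X71, X83} — violation
(B=443, C=95): row 5 → A = X74 ✓
(B=443, C=83): row 7 → A = X49 ✓
(B=454, C=95): row 9 → A = X66 ✓
(B=452, C=93): row 10 → A = X66 ✓
(B=454, C=86): row 11 → A = X65 ✓
(B=452, C=83): row 13 → A = X95 ✓
(B=449, C=95): row 14 → A = X83 ✓
Two rows agree on BC but differ on A, so BC -> A does not hold.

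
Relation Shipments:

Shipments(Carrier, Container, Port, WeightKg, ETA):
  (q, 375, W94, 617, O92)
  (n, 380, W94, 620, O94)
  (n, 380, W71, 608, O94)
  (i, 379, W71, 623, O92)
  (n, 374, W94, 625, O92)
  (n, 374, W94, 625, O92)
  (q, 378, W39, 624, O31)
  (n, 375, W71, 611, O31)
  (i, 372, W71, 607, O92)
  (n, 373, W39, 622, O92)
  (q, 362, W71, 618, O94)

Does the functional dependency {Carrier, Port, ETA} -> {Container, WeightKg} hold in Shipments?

No

(Carrier=q, Port=W94, ETA=O92): 1 row → {Container,WeightKg} = (375, 617) ✓
(Carrier=n, Port=W94, ETA=O94): 1 row → {Container,WeightKg} = (380, 620) ✓
(Carrier=n, Port=W71, ETA=O94): 1 row → {Container,WeightKg} = (380, 608) ✓
(Carrier=i, Port=W71, ETA=O92): 2 rows → {Container,WeightKg} takes values {(379, 623), (372, 607)} — violation
(Carrier=n, Port=W94, ETA=O92): 2 rows → {Container,WeightKg} = (374, 625), (374, 625) ✓
(Carrier=q, Port=W39, ETA=O31): 1 row → {Container,WeightKg} = (378, 624) ✓
(Carrier=n, Port=W71, ETA=O31): 1 row → {Container,WeightKg} = (375, 611) ✓
(Carrier=n, Port=W39, ETA=O92): 1 row → {Container,WeightKg} = (373, 622) ✓
(Carrier=q, Port=W71, ETA=O94): 1 row → {Container,WeightKg} = (362, 618) ✓
Two rows agree on {Carrier, Port, ETA} but differ on {Container, WeightKg}, so {Carrier, Port, ETA} -> {Container, WeightKg} does not hold.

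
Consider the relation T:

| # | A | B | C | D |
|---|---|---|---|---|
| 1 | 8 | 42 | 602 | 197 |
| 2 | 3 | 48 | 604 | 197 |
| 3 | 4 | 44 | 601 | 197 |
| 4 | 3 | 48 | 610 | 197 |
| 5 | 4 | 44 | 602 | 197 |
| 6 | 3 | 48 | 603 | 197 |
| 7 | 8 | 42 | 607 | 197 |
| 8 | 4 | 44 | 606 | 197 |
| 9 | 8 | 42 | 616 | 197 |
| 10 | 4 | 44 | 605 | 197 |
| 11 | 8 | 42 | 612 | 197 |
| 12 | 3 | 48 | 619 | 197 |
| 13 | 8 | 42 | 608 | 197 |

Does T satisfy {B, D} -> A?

Yes

(B=42, D=197): rows 1, 7, 9, 11, 13 → A = 8, 8, 8, 8, 8 ✓
(B=48, D=197): rows 2, 4, 6, 12 → A = 3, 3, 3, 3 ✓
(B=44, D=197): rows 3, 5, 8, 10 → A = 4, 4, 4, 4 ✓
Every {B, D} value is associated with a single A value, so {B, D} -> A holds.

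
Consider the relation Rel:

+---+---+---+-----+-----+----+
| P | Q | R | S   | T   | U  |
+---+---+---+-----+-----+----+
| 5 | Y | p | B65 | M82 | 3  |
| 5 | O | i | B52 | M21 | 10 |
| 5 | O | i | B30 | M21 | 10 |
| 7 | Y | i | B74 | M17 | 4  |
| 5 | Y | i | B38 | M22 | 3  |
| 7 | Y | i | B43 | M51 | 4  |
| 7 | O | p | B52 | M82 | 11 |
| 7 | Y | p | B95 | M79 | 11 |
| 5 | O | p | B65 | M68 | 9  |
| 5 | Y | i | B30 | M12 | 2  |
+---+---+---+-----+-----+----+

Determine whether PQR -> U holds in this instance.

(P=5, Q=Y, R=p): 1 row → U = 3 ✓
(P=5, Q=O, R=i): 2 rows → U = 10, 10 ✓
(P=7, Q=Y, R=i): 2 rows → U = 4, 4 ✓
(P=5, Q=Y, R=i): 2 rows → U takes values {3, 2} — violation
(P=7, Q=O, R=p): 1 row → U = 11 ✓
(P=7, Q=Y, R=p): 1 row → U = 11 ✓
(P=5, Q=O, R=p): 1 row → U = 9 ✓
Two rows agree on PQR but differ on U, so PQR -> U does not hold.

No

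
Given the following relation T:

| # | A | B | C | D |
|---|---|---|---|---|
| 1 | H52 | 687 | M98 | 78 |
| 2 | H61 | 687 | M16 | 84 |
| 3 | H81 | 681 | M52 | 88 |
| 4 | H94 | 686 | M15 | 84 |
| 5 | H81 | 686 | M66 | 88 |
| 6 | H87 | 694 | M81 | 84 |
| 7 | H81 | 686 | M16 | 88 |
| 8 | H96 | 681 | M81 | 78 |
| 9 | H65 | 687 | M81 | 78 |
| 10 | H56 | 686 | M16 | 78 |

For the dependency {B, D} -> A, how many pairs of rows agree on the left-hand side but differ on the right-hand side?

1

(B=687, D=78): violating pairs (1,9) — 1 pair.
(B=686, D=88): all 2 rows agree on A — 0 pairs.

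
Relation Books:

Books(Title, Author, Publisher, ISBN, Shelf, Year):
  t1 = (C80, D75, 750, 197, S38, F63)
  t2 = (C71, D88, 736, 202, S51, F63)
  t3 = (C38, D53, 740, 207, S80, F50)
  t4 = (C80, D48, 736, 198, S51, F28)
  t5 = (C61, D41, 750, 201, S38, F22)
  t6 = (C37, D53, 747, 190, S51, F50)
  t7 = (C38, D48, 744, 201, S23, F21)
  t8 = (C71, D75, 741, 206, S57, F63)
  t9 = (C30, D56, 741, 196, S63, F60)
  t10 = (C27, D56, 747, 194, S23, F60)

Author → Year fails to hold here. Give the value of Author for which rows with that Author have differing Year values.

D48

Author=D75: rows 1, 8 → Year = F63, F63 ✓
Author=D88: row 2 → Year = F63 ✓
Author=D53: rows 3, 6 → Year = F50, F50 ✓
Author=D48: rows 4, 7 → Year takes values {F28, F21} — violation
Author=D41: row 5 → Year = F22 ✓
Author=D56: rows 9, 10 → Year = F60, F60 ✓
The only Author value with inconsistent Year is Author=D48.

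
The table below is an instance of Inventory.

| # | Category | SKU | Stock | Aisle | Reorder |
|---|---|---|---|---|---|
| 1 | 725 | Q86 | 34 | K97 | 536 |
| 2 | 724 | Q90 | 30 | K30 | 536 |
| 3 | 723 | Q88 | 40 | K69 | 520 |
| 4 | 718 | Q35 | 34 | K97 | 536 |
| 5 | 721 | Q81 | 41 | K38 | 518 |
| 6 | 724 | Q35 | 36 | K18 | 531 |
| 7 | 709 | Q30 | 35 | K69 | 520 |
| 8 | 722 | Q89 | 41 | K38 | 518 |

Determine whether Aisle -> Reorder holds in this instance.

Yes

Aisle=K97: rows 1, 4 → Reorder = 536, 536 ✓
Aisle=K30: row 2 → Reorder = 536 ✓
Aisle=K69: rows 3, 7 → Reorder = 520, 520 ✓
Aisle=K38: rows 5, 8 → Reorder = 518, 518 ✓
Aisle=K18: row 6 → Reorder = 531 ✓
Every Aisle value is associated with a single Reorder value, so Aisle -> Reorder holds.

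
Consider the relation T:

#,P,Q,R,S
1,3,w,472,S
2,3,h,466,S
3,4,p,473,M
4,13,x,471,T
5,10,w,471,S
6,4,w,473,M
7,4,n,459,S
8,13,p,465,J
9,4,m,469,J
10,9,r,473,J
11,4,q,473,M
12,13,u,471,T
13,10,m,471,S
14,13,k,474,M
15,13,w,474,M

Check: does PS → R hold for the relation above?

No

(P=3, S=S): rows 1, 2 → R takes values {472, 466} — violation
(P=4, S=M): rows 3, 6, 11 → R = 473, 473, 473 ✓
(P=13, S=T): rows 4, 12 → R = 471, 471 ✓
(P=10, S=S): rows 5, 13 → R = 471, 471 ✓
(P=4, S=S): row 7 → R = 459 ✓
(P=13, S=J): row 8 → R = 465 ✓
(P=4, S=J): row 9 → R = 469 ✓
(P=9, S=J): row 10 → R = 473 ✓
(P=13, S=M): rows 14, 15 → R = 474, 474 ✓
Two rows agree on PS but differ on R, so PS → R does not hold.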